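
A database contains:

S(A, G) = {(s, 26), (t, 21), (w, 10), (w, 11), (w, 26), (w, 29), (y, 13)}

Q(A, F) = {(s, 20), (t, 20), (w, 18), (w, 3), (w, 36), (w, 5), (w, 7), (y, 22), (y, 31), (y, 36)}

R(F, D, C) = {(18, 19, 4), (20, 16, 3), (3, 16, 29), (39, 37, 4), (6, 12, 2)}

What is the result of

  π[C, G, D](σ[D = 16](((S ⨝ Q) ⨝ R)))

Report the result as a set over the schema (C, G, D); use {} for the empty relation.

{(29, 10, 16), (29, 11, 16), (29, 26, 16), (29, 29, 16), (3, 21, 16), (3, 26, 16)}

Joining S and Q on A yields {(s, 26, 20), (t, 21, 20), (w, 10, 18), (w, 10, 3), (w, 10, 36), (w, 10, 5), (w, 10, 7), (w, 11, 18), (w, 11, 3), (w, 11, 36), (w, 11, 5), (w, 11, 7), (w, 26, 18), (w, 26, 3), (w, 26, 36), (w, 26, 5), (w, 26, 7), (w, 29, 18), (w, 29, 3), (w, 29, 36), (w, 29, 5), (w, 29, 7), (y, 13, 22), (y, 13, 31), (y, 13, 36)}.
Joining (S ⨝ Q) and R on F yields {(s, 26, 20, 16, 3), (t, 21, 20, 16, 3), (w, 10, 18, 19, 4), (w, 10, 3, 16, 29), (w, 11, 18, 19, 4), (w, 11, 3, 16, 29), (w, 26, 18, 19, 4), (w, 26, 3, 16, 29), (w, 29, 18, 19, 4), (w, 29, 3, 16, 29)}.
Filtering on D = 16 leaves {(s, 26, 20, 16, 3), (t, 21, 20, 16, 3), (w, 10, 3, 16, 29), (w, 11, 3, 16, 29), (w, 26, 3, 16, 29), (w, 29, 3, 16, 29)}.
Projecting to C, G, D: {(29, 10, 16), (29, 11, 16), (29, 26, 16), (29, 29, 16), (3, 21, 16), (3, 26, 16)}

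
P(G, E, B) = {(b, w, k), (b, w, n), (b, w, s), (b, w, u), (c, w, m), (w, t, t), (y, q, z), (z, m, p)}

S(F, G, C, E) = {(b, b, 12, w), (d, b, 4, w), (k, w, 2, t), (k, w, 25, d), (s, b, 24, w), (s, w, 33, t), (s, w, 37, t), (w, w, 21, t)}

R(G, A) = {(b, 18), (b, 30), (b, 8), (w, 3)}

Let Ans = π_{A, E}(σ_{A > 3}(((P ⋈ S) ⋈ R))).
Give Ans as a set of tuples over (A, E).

Joining P and S on G, E yields {(b, w, k, b, 12), (b, w, k, d, 4), (b, w, k, s, 24), (b, w, n, b, 12), (b, w, n, d, 4), (b, w, n, s, 24), (b, w, s, b, 12), (b, w, s, d, 4), (b, w, s, s, 24), (b, w, u, b, 12), (b, w, u, d, 4), (b, w, u, s, 24), (w, t, t, k, 2), (w, t, t, s, 33), (w, t, t, s, 37), (w, t, t, w, 21)}.
Joining (P ⋈ S) and R on G yields {(b, w, k, b, 12, 18), (b, w, k, b, 12, 30), (b, w, k, b, 12, 8), (b, w, k, d, 4, 18), (b, w, k, d, 4, 30), (b, w, k, d, 4, 8), (b, w, k, s, 24, 18), (b, w, k, s, 24, 30), (b, w, k, s, 24, 8), (b, w, n, b, 12, 18), (b, w, n, b, 12, 30), (b, w, n, b, 12, 8), (b, w, n, d, 4, 18), (b, w, n, d, 4, 30), (b, w, n, d, 4, 8), (b, w, n, s, 24, 18), (b, w, n, s, 24, 30), (b, w, n, s, 24, 8), (b, w, s, b, 12, 18), (b, w, s, b, 12, 30), (b, w, s, b, 12, 8), (b, w, s, d, 4, 18), (b, w, s, d, 4, 30), (b, w, s, d, 4, 8), (b, w, s, s, 24, 18), (b, w, s, s, 24, 30), (b, w, s, s, 24, 8), (b, w, u, b, 12, 18), (b, w, u, b, 12, 30), (b, w, u, b, 12, 8), (b, w, u, d, 4, 18), (b, w, u, d, 4, 30), (b, w, u, d, 4, 8), (b, w, u, s, 24, 18), (b, w, u, s, 24, 30), (b, w, u, s, 24, 8), (w, t, t, k, 2, 3), (w, t, t, s, 33, 3), (w, t, t, s, 37, 3), (w, t, t, w, 21, 3)}.
Selection A > 3: {(b, w, k, b, 12, 18), (b, w, k, b, 12, 30), (b, w, k, b, 12, 8), (b, w, k, d, 4, 18), (b, w, k, d, 4, 30), (b, w, k, d, 4, 8), (b, w, k, s, 24, 18), (b, w, k, s, 24, 30), (b, w, k, s, 24, 8), (b, w, n, b, 12, 18), (b, w, n, b, 12, 30), (b, w, n, b, 12, 8), (b, w, n, d, 4, 18), (b, w, n, d, 4, 30), (b, w, n, d, 4, 8), (b, w, n, s, 24, 18), (b, w, n, s, 24, 30), (b, w, n, s, 24, 8), (b, w, s, b, 12, 18), (b, w, s, b, 12, 30), (b, w, s, b, 12, 8), (b, w, s, d, 4, 18), (b, w, s, d, 4, 30), (b, w, s, d, 4, 8), (b, w, s, s, 24, 18), (b, w, s, s, 24, 30), (b, w, s, s, 24, 8), (b, w, u, b, 12, 18), (b, w, u, b, 12, 30), (b, w, u, b, 12, 8), (b, w, u, d, 4, 18), (b, w, u, d, 4, 30), (b, w, u, d, 4, 8), (b, w, u, s, 24, 18), (b, w, u, s, 24, 30), (b, w, u, s, 24, 8)}
π_{A, E} gives {(18, w), (30, w), (8, w)} (33 duplicate(s) eliminated).

{(18, w), (30, w), (8, w)}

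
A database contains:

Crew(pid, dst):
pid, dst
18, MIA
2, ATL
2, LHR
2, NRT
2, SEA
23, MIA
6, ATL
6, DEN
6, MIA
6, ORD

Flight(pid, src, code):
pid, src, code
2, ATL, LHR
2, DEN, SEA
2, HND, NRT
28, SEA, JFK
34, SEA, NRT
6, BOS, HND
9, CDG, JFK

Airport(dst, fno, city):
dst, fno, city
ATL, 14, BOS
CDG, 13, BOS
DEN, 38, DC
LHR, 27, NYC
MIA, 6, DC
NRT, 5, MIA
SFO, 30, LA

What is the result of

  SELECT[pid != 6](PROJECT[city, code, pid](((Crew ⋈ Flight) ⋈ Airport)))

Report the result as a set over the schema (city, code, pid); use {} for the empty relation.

{(BOS, LHR, 2), (BOS, NRT, 2), (BOS, SEA, 2), (MIA, LHR, 2), (MIA, NRT, 2), (MIA, SEA, 2), (NYC, LHR, 2), (NYC, NRT, 2), (NYC, SEA, 2)}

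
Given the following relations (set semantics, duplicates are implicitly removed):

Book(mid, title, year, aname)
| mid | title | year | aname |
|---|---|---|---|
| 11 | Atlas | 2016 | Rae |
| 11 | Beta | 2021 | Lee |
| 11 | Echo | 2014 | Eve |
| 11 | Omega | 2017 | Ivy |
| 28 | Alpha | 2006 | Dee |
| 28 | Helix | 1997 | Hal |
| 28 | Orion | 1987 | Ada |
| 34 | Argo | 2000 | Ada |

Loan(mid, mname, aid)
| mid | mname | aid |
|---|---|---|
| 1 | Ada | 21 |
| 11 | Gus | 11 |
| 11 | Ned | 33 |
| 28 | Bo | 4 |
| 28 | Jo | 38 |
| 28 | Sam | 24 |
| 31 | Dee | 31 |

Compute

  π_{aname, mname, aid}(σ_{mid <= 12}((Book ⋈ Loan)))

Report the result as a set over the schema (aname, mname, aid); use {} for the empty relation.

{(Eve, Gus, 11), (Eve, Ned, 33), (Ivy, Gus, 11), (Ivy, Ned, 33), (Lee, Gus, 11), (Lee, Ned, 33), (Rae, Gus, 11), (Rae, Ned, 33)}

Natural join on mid: {(11, Atlas, 2016, Rae, Gus, 11), (11, Atlas, 2016, Rae, Ned, 33), (11, Beta, 2021, Lee, Gus, 11), (11, Beta, 2021, Lee, Ned, 33), (11, Echo, 2014, Eve, Gus, 11), (11, Echo, 2014, Eve, Ned, 33), (11, Omega, 2017, Ivy, Gus, 11), (11, Omega, 2017, Ivy, Ned, 33), (28, Alpha, 2006, Dee, Bo, 4), (28, Alpha, 2006, Dee, Jo, 38), (28, Alpha, 2006, Dee, Sam, 24), (28, Helix, 1997, Hal, Bo, 4), (28, Helix, 1997, Hal, Jo, 38), (28, Helix, 1997, Hal, Sam, 24), (28, Orion, 1987, Ada, Bo, 4), (28, Orion, 1987, Ada, Jo, 38), (28, Orion, 1987, Ada, Sam, 24)}
Filtering on mid <= 12 leaves {(11, Atlas, 2016, Rae, Gus, 11), (11, Atlas, 2016, Rae, Ned, 33), (11, Beta, 2021, Lee, Gus, 11), (11, Beta, 2021, Lee, Ned, 33), (11, Echo, 2014, Eve, Gus, 11), (11, Echo, 2014, Eve, Ned, 33), (11, Omega, 2017, Ivy, Gus, 11), (11, Omega, 2017, Ivy, Ned, 33)}.
Projecting to aname, mname, aid: {(Eve, Gus, 11), (Eve, Ned, 33), (Ivy, Gus, 11), (Ivy, Ned, 33), (Lee, Gus, 11), (Lee, Ned, 33), (Rae, Gus, 11), (Rae, Ned, 33)}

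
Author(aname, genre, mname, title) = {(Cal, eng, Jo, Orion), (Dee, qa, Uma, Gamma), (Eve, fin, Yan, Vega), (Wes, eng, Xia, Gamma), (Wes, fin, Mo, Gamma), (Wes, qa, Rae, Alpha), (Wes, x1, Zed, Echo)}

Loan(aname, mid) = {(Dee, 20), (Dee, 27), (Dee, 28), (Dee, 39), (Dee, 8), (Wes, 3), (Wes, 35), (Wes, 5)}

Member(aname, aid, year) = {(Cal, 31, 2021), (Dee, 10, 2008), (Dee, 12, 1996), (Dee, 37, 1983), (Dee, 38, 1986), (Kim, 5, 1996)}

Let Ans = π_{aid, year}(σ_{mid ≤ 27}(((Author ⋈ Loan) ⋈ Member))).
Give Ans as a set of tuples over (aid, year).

{(10, 2008), (12, 1996), (37, 1983), (38, 1986)}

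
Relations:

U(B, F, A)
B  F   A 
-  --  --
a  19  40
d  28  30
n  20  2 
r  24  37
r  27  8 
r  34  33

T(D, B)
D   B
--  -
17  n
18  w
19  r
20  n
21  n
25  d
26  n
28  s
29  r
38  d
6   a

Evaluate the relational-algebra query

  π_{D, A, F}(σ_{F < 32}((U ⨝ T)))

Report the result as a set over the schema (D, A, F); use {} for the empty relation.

{(17, 2, 20), (19, 37, 24), (19, 8, 27), (20, 2, 20), (21, 2, 20), (25, 30, 28), (26, 2, 20), (29, 37, 24), (29, 8, 27), (38, 30, 28), (6, 40, 19)}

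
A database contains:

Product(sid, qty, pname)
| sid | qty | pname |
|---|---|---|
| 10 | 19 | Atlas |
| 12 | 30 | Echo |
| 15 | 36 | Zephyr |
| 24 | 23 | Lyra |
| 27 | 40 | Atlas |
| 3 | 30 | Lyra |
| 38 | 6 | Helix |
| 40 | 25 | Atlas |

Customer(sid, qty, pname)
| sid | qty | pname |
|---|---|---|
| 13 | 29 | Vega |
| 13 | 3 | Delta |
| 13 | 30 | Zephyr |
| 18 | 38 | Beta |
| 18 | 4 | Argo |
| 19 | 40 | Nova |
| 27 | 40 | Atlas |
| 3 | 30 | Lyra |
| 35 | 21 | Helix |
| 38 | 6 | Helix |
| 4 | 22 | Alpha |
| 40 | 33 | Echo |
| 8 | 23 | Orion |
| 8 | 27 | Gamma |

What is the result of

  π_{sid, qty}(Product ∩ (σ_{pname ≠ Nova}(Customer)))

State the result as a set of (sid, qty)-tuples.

{(27, 40), (3, 30), (38, 6)}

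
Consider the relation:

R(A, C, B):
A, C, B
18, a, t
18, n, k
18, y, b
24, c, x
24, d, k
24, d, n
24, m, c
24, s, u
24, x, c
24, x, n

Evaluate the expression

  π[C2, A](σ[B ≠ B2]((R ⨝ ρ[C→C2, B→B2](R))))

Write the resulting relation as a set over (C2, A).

{(a, 18), (c, 24), (d, 24), (m, 24), (n, 18), (s, 24), (x, 24), (y, 18)}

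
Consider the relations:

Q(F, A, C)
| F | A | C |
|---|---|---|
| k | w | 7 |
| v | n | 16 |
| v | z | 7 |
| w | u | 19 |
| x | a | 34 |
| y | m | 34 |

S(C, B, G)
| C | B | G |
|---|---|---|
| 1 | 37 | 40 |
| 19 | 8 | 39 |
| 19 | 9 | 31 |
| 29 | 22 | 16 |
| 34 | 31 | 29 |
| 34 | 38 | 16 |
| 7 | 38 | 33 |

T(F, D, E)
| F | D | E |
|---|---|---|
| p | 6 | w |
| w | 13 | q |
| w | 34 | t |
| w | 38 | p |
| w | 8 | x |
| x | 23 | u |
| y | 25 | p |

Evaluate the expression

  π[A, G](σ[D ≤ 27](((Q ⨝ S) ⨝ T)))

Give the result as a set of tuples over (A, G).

Joining Q and S on C yields {(k, w, 7, 38, 33), (v, z, 7, 38, 33), (w, u, 19, 8, 39), (w, u, 19, 9, 31), (x, a, 34, 31, 29), (x, a, 34, 38, 16), (y, m, 34, 31, 29), (y, m, 34, 38, 16)}.
Joining (Q ⨝ S) and T on F yields {(w, u, 19, 8, 39, 13, q), (w, u, 19, 8, 39, 34, t), (w, u, 19, 8, 39, 38, p), (w, u, 19, 8, 39, 8, x), (w, u, 19, 9, 31, 13, q), (w, u, 19, 9, 31, 34, t), (w, u, 19, 9, 31, 38, p), (w, u, 19, 9, 31, 8, x), (x, a, 34, 31, 29, 23, u), (x, a, 34, 38, 16, 23, u), (y, m, 34, 31, 29, 25, p), (y, m, 34, 38, 16, 25, p)}.
Filtering on D ≤ 27 leaves {(w, u, 19, 8, 39, 13, q), (w, u, 19, 8, 39, 8, x), (w, u, 19, 9, 31, 13, q), (w, u, 19, 9, 31, 8, x), (x, a, 34, 31, 29, 23, u), (x, a, 34, 38, 16, 23, u), (y, m, 34, 31, 29, 25, p), (y, m, 34, 38, 16, 25, p)}.
π[A, G]: project onto (A, G) (2 duplicate(s) eliminated) → {(a, 16), (a, 29), (m, 16), (m, 29), (u, 31), (u, 39)}

{(a, 16), (a, 29), (m, 16), (m, 29), (u, 31), (u, 39)}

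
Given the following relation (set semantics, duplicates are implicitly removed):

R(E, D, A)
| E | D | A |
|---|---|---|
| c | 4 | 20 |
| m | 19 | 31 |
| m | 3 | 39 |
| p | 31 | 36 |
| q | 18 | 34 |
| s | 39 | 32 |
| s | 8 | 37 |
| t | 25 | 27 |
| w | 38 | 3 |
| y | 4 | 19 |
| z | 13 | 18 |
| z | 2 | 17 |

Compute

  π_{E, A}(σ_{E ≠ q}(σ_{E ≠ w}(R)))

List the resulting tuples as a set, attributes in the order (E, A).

Apply σ_{E ≠ w}; surviving tuples: {(c, 4, 20), (m, 19, 31), (m, 3, 39), (p, 31, 36), (q, 18, 34), (s, 39, 32), (s, 8, 37), (t, 25, 27), (y, 4, 19), (z, 13, 18), (z, 2, 17)}
Apply σ_{E ≠ q}; surviving tuples: {(c, 4, 20), (m, 19, 31), (m, 3, 39), (p, 31, 36), (s, 39, 32), (s, 8, 37), (t, 25, 27), (y, 4, 19), (z, 13, 18), (z, 2, 17)}
Projecting to E, A: {(c, 20), (m, 31), (m, 39), (p, 36), (s, 32), (s, 37), (t, 27), (y, 19), (z, 17), (z, 18)}

{(c, 20), (m, 31), (m, 39), (p, 36), (s, 32), (s, 37), (t, 27), (y, 19), (z, 17), (z, 18)}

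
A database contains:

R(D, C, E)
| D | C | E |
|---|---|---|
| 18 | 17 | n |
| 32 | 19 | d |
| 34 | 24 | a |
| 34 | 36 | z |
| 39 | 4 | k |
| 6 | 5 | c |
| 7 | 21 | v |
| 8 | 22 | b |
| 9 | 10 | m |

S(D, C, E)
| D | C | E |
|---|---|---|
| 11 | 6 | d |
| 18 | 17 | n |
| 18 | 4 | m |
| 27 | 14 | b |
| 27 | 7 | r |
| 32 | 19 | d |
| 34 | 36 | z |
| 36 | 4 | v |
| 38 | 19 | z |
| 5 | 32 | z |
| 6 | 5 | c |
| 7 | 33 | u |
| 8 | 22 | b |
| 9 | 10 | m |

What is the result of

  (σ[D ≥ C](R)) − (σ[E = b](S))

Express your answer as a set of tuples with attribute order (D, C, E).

Selection D ≥ C: {(18, 17, n), (32, 19, d), (34, 24, a), (39, 4, k), (6, 5, c)}
Selection E = b: {(27, 14, b), (8, 22, b)}
Taking the difference: {(18, 17, n), (32, 19, d), (34, 24, a), (39, 4, k), (6, 5, c)}

{(18, 17, n), (32, 19, d), (34, 24, a), (39, 4, k), (6, 5, c)}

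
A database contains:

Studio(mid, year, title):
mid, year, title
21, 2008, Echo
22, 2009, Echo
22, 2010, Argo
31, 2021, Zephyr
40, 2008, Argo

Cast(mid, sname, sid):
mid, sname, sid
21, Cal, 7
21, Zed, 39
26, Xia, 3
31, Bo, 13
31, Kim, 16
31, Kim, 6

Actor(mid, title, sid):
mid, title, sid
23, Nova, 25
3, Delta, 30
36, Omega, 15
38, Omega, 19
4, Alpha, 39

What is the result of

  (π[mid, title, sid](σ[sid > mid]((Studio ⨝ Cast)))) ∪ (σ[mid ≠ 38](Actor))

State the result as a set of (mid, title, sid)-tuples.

{(21, Echo, 39), (23, Nova, 25), (3, Delta, 30), (36, Omega, 15), (4, Alpha, 39)}

Studio ⋈ Cast (natural join on mid): {(21, 2008, Echo, Cal, 7), (21, 2008, Echo, Zed, 39), (31, 2021, Zephyr, Bo, 13), (31, 2021, Zephyr, Kim, 16), (31, 2021, Zephyr, Kim, 6)}
Apply σ_{sid > mid}; surviving tuples: {(21, 2008, Echo, Zed, 39)}
Keep only column(s) mid, title, sid: {(21, Echo, 39)}
Apply σ_{mid ≠ 38}; surviving tuples: {(23, Nova, 25), (3, Delta, 30), (36, Omega, 15), (4, Alpha, 39)}
Taking the union: {(21, Echo, 39), (23, Nova, 25), (3, Delta, 30), (36, Omega, 15), (4, Alpha, 39)}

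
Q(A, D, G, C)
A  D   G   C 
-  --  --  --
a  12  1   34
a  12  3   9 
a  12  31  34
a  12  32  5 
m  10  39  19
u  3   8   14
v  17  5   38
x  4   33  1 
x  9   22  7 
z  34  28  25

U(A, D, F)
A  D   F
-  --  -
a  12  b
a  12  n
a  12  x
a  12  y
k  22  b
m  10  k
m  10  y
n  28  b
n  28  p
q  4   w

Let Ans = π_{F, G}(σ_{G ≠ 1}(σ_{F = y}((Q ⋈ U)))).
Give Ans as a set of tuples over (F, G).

{(y, 3), (y, 31), (y, 32), (y, 39)}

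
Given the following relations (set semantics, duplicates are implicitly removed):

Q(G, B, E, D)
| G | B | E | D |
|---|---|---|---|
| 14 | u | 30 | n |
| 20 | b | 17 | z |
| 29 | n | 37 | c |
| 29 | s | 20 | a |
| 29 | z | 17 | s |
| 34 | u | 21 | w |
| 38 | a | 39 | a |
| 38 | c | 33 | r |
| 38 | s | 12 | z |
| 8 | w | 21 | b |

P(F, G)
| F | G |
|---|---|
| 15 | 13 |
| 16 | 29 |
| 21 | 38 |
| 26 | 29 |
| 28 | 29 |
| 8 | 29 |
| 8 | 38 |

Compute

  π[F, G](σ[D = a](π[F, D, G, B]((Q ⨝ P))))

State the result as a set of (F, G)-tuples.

Natural join on G: {(29, n, 37, c, 16), (29, n, 37, c, 26), (29, n, 37, c, 28), (29, n, 37, c, 8), (29, s, 20, a, 16), (29, s, 20, a, 26), (29, s, 20, a, 28), (29, s, 20, a, 8), (29, z, 17, s, 16), (29, z, 17, s, 26), (29, z, 17, s, 28), (29, z, 17, s, 8), (38, a, 39, a, 21), (38, a, 39, a, 8), (38, c, 33, r, 21), (38, c, 33, r, 8), (38, s, 12, z, 21), (38, s, 12, z, 8)}
Keep only column(s) F, D, G, B: {(16, a, 29, s), (16, c, 29, n), (16, s, 29, z), (21, a, 38, a), (21, r, 38, c), (21, z, 38, s), (26, a, 29, s), (26, c, 29, n), (26, s, 29, z), (28, a, 29, s), (28, c, 29, n), (28, s, 29, z), (8, a, 29, s), (8, a, 38, a), (8, c, 29, n), (8, r, 38, c), (8, s, 29, z), (8, z, 38, s)}
Apply σ_{D = a}; surviving tuples: {(16, a, 29, s), (21, a, 38, a), (26, a, 29, s), (28, a, 29, s), (8, a, 29, s), (8, a, 38, a)}
Keep only column(s) F, G: {(16, 29), (21, 38), (26, 29), (28, 29), (8, 29), (8, 38)}

{(16, 29), (21, 38), (26, 29), (28, 29), (8, 29), (8, 38)}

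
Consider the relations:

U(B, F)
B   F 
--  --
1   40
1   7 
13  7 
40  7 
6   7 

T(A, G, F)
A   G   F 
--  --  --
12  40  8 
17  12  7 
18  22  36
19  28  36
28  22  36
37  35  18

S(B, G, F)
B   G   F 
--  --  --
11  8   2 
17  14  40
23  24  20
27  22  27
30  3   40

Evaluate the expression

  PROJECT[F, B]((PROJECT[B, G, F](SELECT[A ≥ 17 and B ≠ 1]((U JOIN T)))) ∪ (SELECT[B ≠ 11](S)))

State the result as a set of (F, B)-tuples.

{(20, 23), (27, 27), (40, 17), (40, 30), (7, 13), (7, 40), (7, 6)}

U ⋈ T (natural join on F): {(1, 7, 17, 12), (13, 7, 17, 12), (40, 7, 17, 12), (6, 7, 17, 12)}
Filtering on A ≥ 17 and B ≠ 1 leaves {(13, 7, 17, 12), (40, 7, 17, 12), (6, 7, 17, 12)}.
Projecting to B, G, F: {(13, 12, 7), (40, 12, 7), (6, 12, 7)}
Filtering on B ≠ 11 leaves {(17, 14, 40), (23, 24, 20), (27, 22, 27), (30, 3, 40)}.
Taking the union: {(13, 12, 7), (17, 14, 40), (23, 24, 20), (27, 22, 27), (30, 3, 40), (40, 12, 7), (6, 12, 7)}
Projecting to F, B: {(20, 23), (27, 27), (40, 17), (40, 30), (7, 13), (7, 40), (7, 6)}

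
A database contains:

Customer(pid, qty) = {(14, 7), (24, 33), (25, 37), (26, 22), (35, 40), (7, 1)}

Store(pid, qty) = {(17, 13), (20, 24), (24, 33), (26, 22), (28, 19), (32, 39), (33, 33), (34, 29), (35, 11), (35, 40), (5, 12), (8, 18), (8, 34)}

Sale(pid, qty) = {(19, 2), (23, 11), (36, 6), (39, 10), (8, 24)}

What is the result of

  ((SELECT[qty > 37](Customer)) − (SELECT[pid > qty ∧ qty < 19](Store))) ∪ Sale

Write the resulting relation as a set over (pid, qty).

Filtering on qty > 37 leaves {(35, 40)}.
Filtering on pid > qty ∧ qty < 19 leaves {(17, 13), (35, 11)}.
Set difference of the two operands is {(35, 40)}.
Set union of the two operands is {(19, 2), (23, 11), (35, 40), (36, 6), (39, 10), (8, 24)}.

{(19, 2), (23, 11), (35, 40), (36, 6), (39, 10), (8, 24)}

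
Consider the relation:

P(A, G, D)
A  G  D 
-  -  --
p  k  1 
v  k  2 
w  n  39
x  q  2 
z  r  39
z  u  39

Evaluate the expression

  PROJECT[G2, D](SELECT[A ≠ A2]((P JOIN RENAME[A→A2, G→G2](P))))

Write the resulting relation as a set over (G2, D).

ρ[A→A2, G→G2]: schema becomes (A2, G2, D); tuples unchanged.
P ⋈ RENAME[A→A2, G→G2](P) (natural join on D): {(p, k, 1, p, k), (v, k, 2, v, k), (v, k, 2, x, q), (w, n, 39, w, n), (w, n, 39, z, r), (w, n, 39, z, u), (x, q, 2, v, k), (x, q, 2, x, q), (z, r, 39, w, n), (z, r, 39, z, r), (z, r, 39, z, u), (z, u, 39, w, n), (z, u, 39, z, r), (z, u, 39, z, u)}
Filtering on A ≠ A2 leaves {(v, k, 2, x, q), (w, n, 39, z, r), (w, n, 39, z, u), (x, q, 2, v, k), (z, r, 39, w, n), (z, u, 39, w, n)}.
Keep only column(s) G2, D (1 duplicate(s) eliminated): {(k, 2), (n, 39), (q, 2), (r, 39), (u, 39)}

{(k, 2), (n, 39), (q, 2), (r, 39), (u, 39)}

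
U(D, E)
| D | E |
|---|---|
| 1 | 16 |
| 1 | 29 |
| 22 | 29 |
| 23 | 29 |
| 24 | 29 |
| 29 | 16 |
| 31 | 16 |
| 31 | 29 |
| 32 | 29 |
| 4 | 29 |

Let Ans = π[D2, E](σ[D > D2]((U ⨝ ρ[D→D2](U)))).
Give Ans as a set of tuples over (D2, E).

ρ[D→D2]: schema becomes (D2, E); tuples unchanged.
U ⋈ ρ[D→D2](U) (natural join on E): {(1, 16, 1), (1, 16, 29), (1, 16, 31), (1, 29, 1), (1, 29, 22), (1, 29, 23), (1, 29, 24), (1, 29, 31), (1, 29, 32), (1, 29, 4), (22, 29, 1), (22, 29, 22), (22, 29, 23), (22, 29, 24), (22, 29, 31), (22, 29, 32), (22, 29, 4), (23, 29, 1), (23, 29, 22), (23, 29, 23), (23, 29, 24), (23, 29, 31), (23, 29, 32), (23, 29, 4), (24, 29, 1), (24, 29, 22), (24, 29, 23), (24, 29, 24), (24, 29, 31), (24, 29, 32), (24, 29, 4), (29, 16, 1), (29, 16, 29), (29, 16, 31), (31, 16, 1), (31, 16, 29), (31, 16, 31), (31, 29, 1), (31, 29, 22), (31, 29, 23), (31, 29, 24), (31, 29, 31), (31, 29, 32), (31, 29, 4), (32, 29, 1), (32, 29, 22), (32, 29, 23), (32, 29, 24), (32, 29, 31), (32, 29, 32), (32, 29, 4), (4, 29, 1), (4, 29, 22), (4, 29, 23), (4, 29, 24), (4, 29, 31), (4, 29, 32), (4, 29, 4)}
Selection D > D2: {(22, 29, 1), (22, 29, 4), (23, 29, 1), (23, 29, 22), (23, 29, 4), (24, 29, 1), (24, 29, 22), (24, 29, 23), (24, 29, 4), (29, 16, 1), (31, 16, 1), (31, 16, 29), (31, 29, 1), (31, 29, 22), (31, 29, 23), (31, 29, 24), (31, 29, 4), (32, 29, 1), (32, 29, 22), (32, 29, 23), (32, 29, 24), (32, 29, 31), (32, 29, 4), (4, 29, 1)}
Keep only column(s) D2, E (16 duplicate(s) eliminated): {(1, 16), (1, 29), (22, 29), (23, 29), (24, 29), (29, 16), (31, 29), (4, 29)}

{(1, 16), (1, 29), (22, 29), (23, 29), (24, 29), (29, 16), (31, 29), (4, 29)}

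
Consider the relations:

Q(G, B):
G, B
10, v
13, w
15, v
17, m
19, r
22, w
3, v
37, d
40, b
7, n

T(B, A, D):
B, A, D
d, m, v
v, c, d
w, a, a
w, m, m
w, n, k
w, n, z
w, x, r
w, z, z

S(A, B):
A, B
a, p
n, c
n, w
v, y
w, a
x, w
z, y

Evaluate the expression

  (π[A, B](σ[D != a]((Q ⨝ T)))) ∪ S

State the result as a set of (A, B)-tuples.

Natural join on B: {(10, v, c, d), (13, w, a, a), (13, w, m, m), (13, w, n, k), (13, w, n, z), (13, w, x, r), (13, w, z, z), (15, v, c, d), (22, w, a, a), (22, w, m, m), (22, w, n, k), (22, w, n, z), (22, w, x, r), (22, w, z, z), (3, v, c, d), (37, d, m, v)}
Selection D != a: {(10, v, c, d), (13, w, m, m), (13, w, n, k), (13, w, n, z), (13, w, x, r), (13, w, z, z), (15, v, c, d), (22, w, m, m), (22, w, n, k), (22, w, n, z), (22, w, x, r), (22, w, z, z), (3, v, c, d), (37, d, m, v)}
π[A, B]: project onto (A, B) (8 duplicate(s) eliminated) → {(c, v), (m, d), (m, w), (n, w), (x, w), (z, w)}
Taking the union: {(a, p), (c, v), (m, d), (m, w), (n, c), (n, w), (v, y), (w, a), (x, w), (z, w), (z, y)}

{(a, p), (c, v), (m, d), (m, w), (n, c), (n, w), (v, y), (w, a), (x, w), (z, w), (z, y)}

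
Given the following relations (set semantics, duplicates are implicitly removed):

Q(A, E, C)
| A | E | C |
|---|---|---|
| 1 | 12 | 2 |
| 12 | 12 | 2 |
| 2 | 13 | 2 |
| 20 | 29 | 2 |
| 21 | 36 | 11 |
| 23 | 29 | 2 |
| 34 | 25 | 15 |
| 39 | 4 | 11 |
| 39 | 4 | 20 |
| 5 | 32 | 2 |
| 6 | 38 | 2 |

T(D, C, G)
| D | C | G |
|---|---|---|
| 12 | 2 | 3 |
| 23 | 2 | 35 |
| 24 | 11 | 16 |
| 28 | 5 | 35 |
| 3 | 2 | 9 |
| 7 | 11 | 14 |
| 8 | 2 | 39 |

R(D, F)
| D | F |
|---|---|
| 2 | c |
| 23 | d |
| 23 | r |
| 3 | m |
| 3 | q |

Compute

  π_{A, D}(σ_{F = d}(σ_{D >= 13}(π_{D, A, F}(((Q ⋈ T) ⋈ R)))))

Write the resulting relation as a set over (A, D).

{(1, 23), (12, 23), (2, 23), (20, 23), (23, 23), (5, 23), (6, 23)}

Natural join on C: {(1, 12, 2, 12, 3), (1, 12, 2, 23, 35), (1, 12, 2, 3, 9), (1, 12, 2, 8, 39), (12, 12, 2, 12, 3), (12, 12, 2, 23, 35), (12, 12, 2, 3, 9), (12, 12, 2, 8, 39), (2, 13, 2, 12, 3), (2, 13, 2, 23, 35), (2, 13, 2, 3, 9), (2, 13, 2, 8, 39), (20, 29, 2, 12, 3), (20, 29, 2, 23, 35), (20, 29, 2, 3, 9), (20, 29, 2, 8, 39), (21, 36, 11, 24, 16), (21, 36, 11, 7, 14), (23, 29, 2, 12, 3), (23, 29, 2, 23, 35), (23, 29, 2, 3, 9), (23, 29, 2, 8, 39), (39, 4, 11, 24, 16), (39, 4, 11, 7, 14), (5, 32, 2, 12, 3), (5, 32, 2, 23, 35), (5, 32, 2, 3, 9), (5, 32, 2, 8, 39), (6, 38, 2, 12, 3), (6, 38, 2, 23, 35), (6, 38, 2, 3, 9), (6, 38, 2, 8, 39)}
Natural join on D: {(1, 12, 2, 23, 35, d), (1, 12, 2, 23, 35, r), (1, 12, 2, 3, 9, m), (1, 12, 2, 3, 9, q), (12, 12, 2, 23, 35, d), (12, 12, 2, 23, 35, r), (12, 12, 2, 3, 9, m), (12, 12, 2, 3, 9, q), (2, 13, 2, 23, 35, d), (2, 13, 2, 23, 35, r), (2, 13, 2, 3, 9, m), (2, 13, 2, 3, 9, q), (20, 29, 2, 23, 35, d), (20, 29, 2, 23, 35, r), (20, 29, 2, 3, 9, m), (20, 29, 2, 3, 9, q), (23, 29, 2, 23, 35, d), (23, 29, 2, 23, 35, r), (23, 29, 2, 3, 9, m), (23, 29, 2, 3, 9, q), (5, 32, 2, 23, 35, d), (5, 32, 2, 23, 35, r), (5, 32, 2, 3, 9, m), (5, 32, 2, 3, 9, q), (6, 38, 2, 23, 35, d), (6, 38, 2, 23, 35, r), (6, 38, 2, 3, 9, m), (6, 38, 2, 3, 9, q)}
π_{D, A, F} gives {(23, 1, d), (23, 1, r), (23, 12, d), (23, 12, r), (23, 2, d), (23, 2, r), (23, 20, d), (23, 20, r), (23, 23, d), (23, 23, r), (23, 5, d), (23, 5, r), (23, 6, d), (23, 6, r), (3, 1, m), (3, 1, q), (3, 12, m), (3, 12, q), (3, 2, m), (3, 2, q), (3, 20, m), (3, 20, q), (3, 23, m), (3, 23, q), (3, 5, m), (3, 5, q), (3, 6, m), (3, 6, q)}.
Selection D >= 13: {(23, 1, d), (23, 1, r), (23, 12, d), (23, 12, r), (23, 2, d), (23, 2, r), (23, 20, d), (23, 20, r), (23, 23, d), (23, 23, r), (23, 5, d), (23, 5, r), (23, 6, d), (23, 6, r)}
Selection F = d: {(23, 1, d), (23, 12, d), (23, 2, d), (23, 20, d), (23, 23, d), (23, 5, d), (23, 6, d)}
π_{A, D} gives {(1, 23), (12, 23), (2, 23), (20, 23), (23, 23), (5, 23), (6, 23)}.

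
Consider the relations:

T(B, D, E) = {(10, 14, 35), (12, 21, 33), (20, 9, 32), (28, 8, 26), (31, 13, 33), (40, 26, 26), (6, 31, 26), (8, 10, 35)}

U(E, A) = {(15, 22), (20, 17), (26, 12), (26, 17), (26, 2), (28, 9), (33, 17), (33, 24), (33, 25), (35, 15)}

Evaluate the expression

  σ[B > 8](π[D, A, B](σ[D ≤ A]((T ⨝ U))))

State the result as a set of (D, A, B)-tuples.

T ⋈ U (natural join on E): {(10, 14, 35, 15), (12, 21, 33, 17), (12, 21, 33, 24), (12, 21, 33, 25), (28, 8, 26, 12), (28, 8, 26, 17), (28, 8, 26, 2), (31, 13, 33, 17), (31, 13, 33, 24), (31, 13, 33, 25), (40, 26, 26, 12), (40, 26, 26, 17), (40, 26, 26, 2), (6, 31, 26, 12), (6, 31, 26, 17), (6, 31, 26, 2), (8, 10, 35, 15)}
Apply σ_{D ≤ A}; surviving tuples: {(10, 14, 35, 15), (12, 21, 33, 24), (12, 21, 33, 25), (28, 8, 26, 12), (28, 8, 26, 17), (31, 13, 33, 17), (31, 13, 33, 24), (31, 13, 33, 25), (8, 10, 35, 15)}
π[D, A, B]: project onto (D, A, B) → {(10, 15, 8), (13, 17, 31), (13, 24, 31), (13, 25, 31), (14, 15, 10), (21, 24, 12), (21, 25, 12), (8, 12, 28), (8, 17, 28)}
Apply σ_{B > 8}; surviving tuples: {(13, 17, 31), (13, 24, 31), (13, 25, 31), (14, 15, 10), (21, 24, 12), (21, 25, 12), (8, 12, 28), (8, 17, 28)}

{(13, 17, 31), (13, 24, 31), (13, 25, 31), (14, 15, 10), (21, 24, 12), (21, 25, 12), (8, 12, 28), (8, 17, 28)}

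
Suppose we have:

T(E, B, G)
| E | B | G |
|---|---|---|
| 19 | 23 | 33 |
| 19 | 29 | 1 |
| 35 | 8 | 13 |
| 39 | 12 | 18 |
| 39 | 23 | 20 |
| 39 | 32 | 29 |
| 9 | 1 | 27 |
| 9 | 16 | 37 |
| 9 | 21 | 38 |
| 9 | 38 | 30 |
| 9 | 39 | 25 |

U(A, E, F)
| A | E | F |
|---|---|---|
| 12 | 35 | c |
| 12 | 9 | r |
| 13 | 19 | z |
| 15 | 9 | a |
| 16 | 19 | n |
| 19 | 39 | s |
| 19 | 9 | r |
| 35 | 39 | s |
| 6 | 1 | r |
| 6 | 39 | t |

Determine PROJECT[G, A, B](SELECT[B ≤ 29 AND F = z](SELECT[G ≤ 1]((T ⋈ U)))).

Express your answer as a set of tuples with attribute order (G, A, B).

{(1, 13, 29)}

T ⋈ U (natural join on E): {(19, 23, 33, 13, z), (19, 23, 33, 16, n), (19, 29, 1, 13, z), (19, 29, 1, 16, n), (35, 8, 13, 12, c), (39, 12, 18, 19, s), (39, 12, 18, 35, s), (39, 12, 18, 6, t), (39, 23, 20, 19, s), (39, 23, 20, 35, s), (39, 23, 20, 6, t), (39, 32, 29, 19, s), (39, 32, 29, 35, s), (39, 32, 29, 6, t), (9, 1, 27, 12, r), (9, 1, 27, 15, a), (9, 1, 27, 19, r), (9, 16, 37, 12, r), (9, 16, 37, 15, a), (9, 16, 37, 19, r), (9, 21, 38, 12, r), (9, 21, 38, 15, a), (9, 21, 38, 19, r), (9, 38, 30, 12, r), (9, 38, 30, 15, a), (9, 38, 30, 19, r), (9, 39, 25, 12, r), (9, 39, 25, 15, a), (9, 39, 25, 19, r)}
σ[G ≤ 1]: keep tuples satisfying G ≤ 1 → {(19, 29, 1, 13, z), (19, 29, 1, 16, n)}
σ[B ≤ 29 AND F = z]: keep tuples satisfying B ≤ 29 AND F = z → {(19, 29, 1, 13, z)}
π_{G, A, B} gives {(1, 13, 29)}.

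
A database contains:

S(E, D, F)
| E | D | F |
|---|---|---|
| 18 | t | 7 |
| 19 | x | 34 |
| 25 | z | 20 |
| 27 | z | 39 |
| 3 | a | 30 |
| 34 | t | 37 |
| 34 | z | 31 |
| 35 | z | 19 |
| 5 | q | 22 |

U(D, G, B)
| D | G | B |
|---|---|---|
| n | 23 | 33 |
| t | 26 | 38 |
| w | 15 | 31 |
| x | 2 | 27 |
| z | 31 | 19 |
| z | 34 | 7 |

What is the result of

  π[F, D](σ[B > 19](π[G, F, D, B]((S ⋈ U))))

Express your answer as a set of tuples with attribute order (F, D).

S ⋈ U (natural join on D): {(18, t, 7, 26, 38), (19, x, 34, 2, 27), (25, z, 20, 31, 19), (25, z, 20, 34, 7), (27, z, 39, 31, 19), (27, z, 39, 34, 7), (34, t, 37, 26, 38), (34, z, 31, 31, 19), (34, z, 31, 34, 7), (35, z, 19, 31, 19), (35, z, 19, 34, 7)}
Projecting to G, F, D, B: {(2, 34, x, 27), (26, 37, t, 38), (26, 7, t, 38), (31, 19, z, 19), (31, 20, z, 19), (31, 31, z, 19), (31, 39, z, 19), (34, 19, z, 7), (34, 20, z, 7), (34, 31, z, 7), (34, 39, z, 7)}
Selection B > 19: {(2, 34, x, 27), (26, 37, t, 38), (26, 7, t, 38)}
Projecting to F, D: {(34, x), (37, t), (7, t)}

{(34, x), (37, t), (7, t)}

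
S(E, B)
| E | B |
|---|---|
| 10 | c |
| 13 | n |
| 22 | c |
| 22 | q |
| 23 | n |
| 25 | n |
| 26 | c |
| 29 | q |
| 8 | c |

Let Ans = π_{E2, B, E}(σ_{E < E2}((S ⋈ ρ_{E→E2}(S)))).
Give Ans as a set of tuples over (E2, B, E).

ρ[E→E2]: schema becomes (E2, B); tuples unchanged.
Natural join on B: {(10, c, 10), (10, c, 22), (10, c, 26), (10, c, 8), (13, n, 13), (13, n, 23), (13, n, 25), (22, c, 10), (22, c, 22), (22, c, 26), (22, c, 8), (22, q, 22), (22, q, 29), (23, n, 13), (23, n, 23), (23, n, 25), (25, n, 13), (25, n, 23), (25, n, 25), (26, c, 10), (26, c, 22), (26, c, 26), (26, c, 8), (29, q, 22), (29, q, 29), (8, c, 10), (8, c, 22), (8, c, 26), (8, c, 8)}
Apply σ_{E < E2}; surviving tuples: {(10, c, 22), (10, c, 26), (13, n, 23), (13, n, 25), (22, c, 26), (22, q, 29), (23, n, 25), (8, c, 10), (8, c, 22), (8, c, 26)}
π_{E2, B, E} gives {(10, c, 8), (22, c, 10), (22, c, 8), (23, n, 13), (25, n, 13), (25, n, 23), (26, c, 10), (26, c, 22), (26, c, 8), (29, q, 22)}.

{(10, c, 8), (22, c, 10), (22, c, 8), (23, n, 13), (25, n, 13), (25, n, 23), (26, c, 10), (26, c, 22), (26, c, 8), (29, q, 22)}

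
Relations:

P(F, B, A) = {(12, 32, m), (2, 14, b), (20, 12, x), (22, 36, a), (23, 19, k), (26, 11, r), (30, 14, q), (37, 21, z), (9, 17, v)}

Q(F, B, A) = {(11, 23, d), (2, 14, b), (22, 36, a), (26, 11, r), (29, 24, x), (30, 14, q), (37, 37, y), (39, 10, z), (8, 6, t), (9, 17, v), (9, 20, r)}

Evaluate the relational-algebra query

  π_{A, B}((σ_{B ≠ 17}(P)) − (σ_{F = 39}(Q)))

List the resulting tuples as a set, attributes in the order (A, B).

{(a, 36), (b, 14), (k, 19), (m, 32), (q, 14), (r, 11), (x, 12), (z, 21)}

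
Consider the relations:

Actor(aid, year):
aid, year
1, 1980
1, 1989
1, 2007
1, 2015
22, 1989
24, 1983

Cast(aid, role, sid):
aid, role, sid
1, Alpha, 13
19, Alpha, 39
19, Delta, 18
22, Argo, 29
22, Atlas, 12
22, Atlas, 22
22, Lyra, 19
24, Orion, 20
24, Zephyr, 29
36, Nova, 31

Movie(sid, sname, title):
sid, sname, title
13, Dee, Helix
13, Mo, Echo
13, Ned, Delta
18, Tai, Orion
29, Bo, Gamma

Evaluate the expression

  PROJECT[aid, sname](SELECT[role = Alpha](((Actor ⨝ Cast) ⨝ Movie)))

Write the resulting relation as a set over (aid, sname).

{(1, Dee), (1, Mo), (1, Ned)}

Joining Actor and Cast on aid yields {(1, 1980, Alpha, 13), (1, 1989, Alpha, 13), (1, 2007, Alpha, 13), (1, 2015, Alpha, 13), (22, 1989, Argo, 29), (22, 1989, Atlas, 12), (22, 1989, Atlas, 22), (22, 1989, Lyra, 19), (24, 1983, Orion, 20), (24, 1983, Zephyr, 29)}.
Joining (Actor ⨝ Cast) and Movie on sid yields {(1, 1980, Alpha, 13, Dee, Helix), (1, 1980, Alpha, 13, Mo, Echo), (1, 1980, Alpha, 13, Ned, Delta), (1, 1989, Alpha, 13, Dee, Helix), (1, 1989, Alpha, 13, Mo, Echo), (1, 1989, Alpha, 13, Ned, Delta), (1, 2007, Alpha, 13, Dee, Helix), (1, 2007, Alpha, 13, Mo, Echo), (1, 2007, Alpha, 13, Ned, Delta), (1, 2015, Alpha, 13, Dee, Helix), (1, 2015, Alpha, 13, Mo, Echo), (1, 2015, Alpha, 13, Ned, Delta), (22, 1989, Argo, 29, Bo, Gamma), (24, 1983, Zephyr, 29, Bo, Gamma)}.
Selection role = Alpha: {(1, 1980, Alpha, 13, Dee, Helix), (1, 1980, Alpha, 13, Mo, Echo), (1, 1980, Alpha, 13, Ned, Delta), (1, 1989, Alpha, 13, Dee, Helix), (1, 1989, Alpha, 13, Mo, Echo), (1, 1989, Alpha, 13, Ned, Delta), (1, 2007, Alpha, 13, Dee, Helix), (1, 2007, Alpha, 13, Mo, Echo), (1, 2007, Alpha, 13, Ned, Delta), (1, 2015, Alpha, 13, Dee, Helix), (1, 2015, Alpha, 13, Mo, Echo), (1, 2015, Alpha, 13, Ned, Delta)}
π_{aid, sname} gives {(1, Dee), (1, Mo), (1, Ned)} (9 duplicate(s) eliminated).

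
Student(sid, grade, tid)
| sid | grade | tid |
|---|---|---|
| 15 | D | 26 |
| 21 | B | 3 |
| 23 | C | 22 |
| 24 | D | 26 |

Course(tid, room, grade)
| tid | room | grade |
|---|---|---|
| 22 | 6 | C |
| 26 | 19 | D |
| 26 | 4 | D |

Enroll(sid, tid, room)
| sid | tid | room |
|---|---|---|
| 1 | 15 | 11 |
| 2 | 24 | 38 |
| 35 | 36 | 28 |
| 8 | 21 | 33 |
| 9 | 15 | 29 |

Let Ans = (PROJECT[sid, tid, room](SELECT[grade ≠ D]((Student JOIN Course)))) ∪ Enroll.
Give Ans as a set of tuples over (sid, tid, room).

{(1, 15, 11), (2, 24, 38), (23, 22, 6), (35, 36, 28), (8, 21, 33), (9, 15, 29)}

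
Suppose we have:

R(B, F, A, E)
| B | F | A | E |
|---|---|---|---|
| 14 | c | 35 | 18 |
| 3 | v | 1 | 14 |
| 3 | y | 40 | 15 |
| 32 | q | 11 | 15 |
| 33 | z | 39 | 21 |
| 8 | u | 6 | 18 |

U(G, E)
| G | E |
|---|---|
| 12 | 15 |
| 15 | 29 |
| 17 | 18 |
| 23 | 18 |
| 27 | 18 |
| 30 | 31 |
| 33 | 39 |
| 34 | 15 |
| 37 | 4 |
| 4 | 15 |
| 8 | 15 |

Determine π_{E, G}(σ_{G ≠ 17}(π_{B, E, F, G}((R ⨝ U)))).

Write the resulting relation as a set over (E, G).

R ⋈ U (natural join on E): {(14, c, 35, 18, 17), (14, c, 35, 18, 23), (14, c, 35, 18, 27), (3, y, 40, 15, 12), (3, y, 40, 15, 34), (3, y, 40, 15, 4), (3, y, 40, 15, 8), (32, q, 11, 15, 12), (32, q, 11, 15, 34), (32, q, 11, 15, 4), (32, q, 11, 15, 8), (8, u, 6, 18, 17), (8, u, 6, 18, 23), (8, u, 6, 18, 27)}
π_{B, E, F, G} gives {(14, 18, c, 17), (14, 18, c, 23), (14, 18, c, 27), (3, 15, y, 12), (3, 15, y, 34), (3, 15, y, 4), (3, 15, y, 8), (32, 15, q, 12), (32, 15, q, 34), (32, 15, q, 4), (32, 15, q, 8), (8, 18, u, 17), (8, 18, u, 23), (8, 18, u, 27)}.
Filtering on G ≠ 17 leaves {(14, 18, c, 23), (14, 18, c, 27), (3, 15, y, 12), (3, 15, y, 34), (3, 15, y, 4), (3, 15, y, 8), (32, 15, q, 12), (32, 15, q, 34), (32, 15, q, 4), (32, 15, q, 8), (8, 18, u, 23), (8, 18, u, 27)}.
π_{E, G} gives {(15, 12), (15, 34), (15, 4), (15, 8), (18, 23), (18, 27)} (6 duplicate(s) eliminated).

{(15, 12), (15, 34), (15, 4), (15, 8), (18, 23), (18, 27)}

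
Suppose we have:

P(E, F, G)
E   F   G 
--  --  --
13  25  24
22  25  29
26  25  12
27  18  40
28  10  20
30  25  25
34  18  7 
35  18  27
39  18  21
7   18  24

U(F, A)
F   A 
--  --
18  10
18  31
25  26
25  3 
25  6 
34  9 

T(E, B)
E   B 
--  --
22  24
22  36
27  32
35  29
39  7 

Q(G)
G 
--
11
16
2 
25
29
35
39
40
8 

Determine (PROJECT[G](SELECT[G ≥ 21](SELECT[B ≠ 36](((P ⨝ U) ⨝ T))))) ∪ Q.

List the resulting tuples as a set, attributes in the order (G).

Natural join on F: {(13, 25, 24, 26), (13, 25, 24, 3), (13, 25, 24, 6), (22, 25, 29, 26), (22, 25, 29, 3), (22, 25, 29, 6), (26, 25, 12, 26), (26, 25, 12, 3), (26, 25, 12, 6), (27, 18, 40, 10), (27, 18, 40, 31), (30, 25, 25, 26), (30, 25, 25, 3), (30, 25, 25, 6), (34, 18, 7, 10), (34, 18, 7, 31), (35, 18, 27, 10), (35, 18, 27, 31), (39, 18, 21, 10), (39, 18, 21, 31), (7, 18, 24, 10), (7, 18, 24, 31)}
Natural join on E: {(22, 25, 29, 26, 24), (22, 25, 29, 26, 36), (22, 25, 29, 3, 24), (22, 25, 29, 3, 36), (22, 25, 29, 6, 24), (22, 25, 29, 6, 36), (27, 18, 40, 10, 32), (27, 18, 40, 31, 32), (35, 18, 27, 10, 29), (35, 18, 27, 31, 29), (39, 18, 21, 10, 7), (39, 18, 21, 31, 7)}
Filtering on B ≠ 36 leaves {(22, 25, 29, 26, 24), (22, 25, 29, 3, 24), (22, 25, 29, 6, 24), (27, 18, 40, 10, 32), (27, 18, 40, 31, 32), (35, 18, 27, 10, 29), (35, 18, 27, 31, 29), (39, 18, 21, 10, 7), (39, 18, 21, 31, 7)}.
Filtering on G ≥ 21 leaves {(22, 25, 29, 26, 24), (22, 25, 29, 3, 24), (22, 25, 29, 6, 24), (27, 18, 40, 10, 32), (27, 18, 40, 31, 32), (35, 18, 27, 10, 29), (35, 18, 27, 31, 29), (39, 18, 21, 10, 7), (39, 18, 21, 31, 7)}.
π_{G} gives {21, 27, 29, 40} (5 duplicate(s) eliminated).
Set union of the two operands is {11, 16, 2, 21, 25, 27, 29, 35, 39, 40, 8}.

{11, 16, 2, 21, 25, 27, 29, 35, 39, 40, 8}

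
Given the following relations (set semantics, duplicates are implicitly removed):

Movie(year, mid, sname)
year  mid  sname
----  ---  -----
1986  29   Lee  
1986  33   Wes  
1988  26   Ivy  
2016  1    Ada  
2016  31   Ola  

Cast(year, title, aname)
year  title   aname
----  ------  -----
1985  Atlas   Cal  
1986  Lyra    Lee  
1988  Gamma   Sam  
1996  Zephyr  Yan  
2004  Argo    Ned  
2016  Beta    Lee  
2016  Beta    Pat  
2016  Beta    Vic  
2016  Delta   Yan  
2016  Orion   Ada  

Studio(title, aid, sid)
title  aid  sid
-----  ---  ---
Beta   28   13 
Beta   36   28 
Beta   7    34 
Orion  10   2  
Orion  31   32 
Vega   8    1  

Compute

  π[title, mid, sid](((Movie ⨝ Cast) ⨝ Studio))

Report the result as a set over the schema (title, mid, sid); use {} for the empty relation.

Movie ⋈ Cast (natural join on year): {(1986, 29, Lee, Lyra, Lee), (1986, 33, Wes, Lyra, Lee), (1988, 26, Ivy, Gamma, Sam), (2016, 1, Ada, Beta, Lee), (2016, 1, Ada, Beta, Pat), (2016, 1, Ada, Beta, Vic), (2016, 1, Ada, Delta, Yan), (2016, 1, Ada, Orion, Ada), (2016, 31, Ola, Beta, Lee), (2016, 31, Ola, Beta, Pat), (2016, 31, Ola, Beta, Vic), (2016, 31, Ola, Delta, Yan), (2016, 31, Ola, Orion, Ada)}
(Movie ⨝ Cast) ⋈ Studio (natural join on title): {(2016, 1, Ada, Beta, Lee, 28, 13), (2016, 1, Ada, Beta, Lee, 36, 28), (2016, 1, Ada, Beta, Lee, 7, 34), (2016, 1, Ada, Beta, Pat, 28, 13), (2016, 1, Ada, Beta, Pat, 36, 28), (2016, 1, Ada, Beta, Pat, 7, 34), (2016, 1, Ada, Beta, Vic, 28, 13), (2016, 1, Ada, Beta, Vic, 36, 28), (2016, 1, Ada, Beta, Vic, 7, 34), (2016, 1, Ada, Orion, Ada, 10, 2), (2016, 1, Ada, Orion, Ada, 31, 32), (2016, 31, Ola, Beta, Lee, 28, 13), (2016, 31, Ola, Beta, Lee, 36, 28), (2016, 31, Ola, Beta, Lee, 7, 34), (2016, 31, Ola, Beta, Pat, 28, 13), (2016, 31, Ola, Beta, Pat, 36, 28), (2016, 31, Ola, Beta, Pat, 7, 34), (2016, 31, Ola, Beta, Vic, 28, 13), (2016, 31, Ola, Beta, Vic, 36, 28), (2016, 31, Ola, Beta, Vic, 7, 34), (2016, 31, Ola, Orion, Ada, 10, 2), (2016, 31, Ola, Orion, Ada, 31, 32)}
π_{title, mid, sid} gives {(Beta, 1, 13), (Beta, 1, 28), (Beta, 1, 34), (Beta, 31, 13), (Beta, 31, 28), (Beta, 31, 34), (Orion, 1, 2), (Orion, 1, 32), (Orion, 31, 2), (Orion, 31, 32)} (12 duplicate(s) eliminated).

{(Beta, 1, 13), (Beta, 1, 28), (Beta, 1, 34), (Beta, 31, 13), (Beta, 31, 28), (Beta, 31, 34), (Orion, 1, 2), (Orion, 1, 32), (Orion, 31, 2), (Orion, 31, 32)}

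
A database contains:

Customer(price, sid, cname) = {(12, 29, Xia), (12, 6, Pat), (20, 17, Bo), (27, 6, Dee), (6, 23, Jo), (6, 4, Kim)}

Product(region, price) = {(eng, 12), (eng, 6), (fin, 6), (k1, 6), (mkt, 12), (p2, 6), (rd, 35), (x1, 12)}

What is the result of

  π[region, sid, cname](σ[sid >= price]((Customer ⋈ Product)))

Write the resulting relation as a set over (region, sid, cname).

{(eng, 23, Jo), (eng, 29, Xia), (fin, 23, Jo), (k1, 23, Jo), (mkt, 29, Xia), (p2, 23, Jo), (x1, 29, Xia)}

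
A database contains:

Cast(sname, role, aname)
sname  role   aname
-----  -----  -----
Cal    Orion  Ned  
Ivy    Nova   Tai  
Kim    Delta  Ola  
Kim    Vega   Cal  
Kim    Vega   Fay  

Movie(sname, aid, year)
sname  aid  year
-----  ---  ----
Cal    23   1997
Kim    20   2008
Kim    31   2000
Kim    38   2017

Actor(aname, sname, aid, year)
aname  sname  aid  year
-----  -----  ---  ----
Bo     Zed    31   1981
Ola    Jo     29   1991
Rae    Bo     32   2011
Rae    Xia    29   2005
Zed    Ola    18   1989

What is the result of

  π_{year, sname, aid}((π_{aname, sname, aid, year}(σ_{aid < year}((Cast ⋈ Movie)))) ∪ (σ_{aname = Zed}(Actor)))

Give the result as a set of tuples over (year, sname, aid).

{(1989, Ola, 18), (1997, Cal, 23), (2000, Kim, 31), (2008, Kim, 20), (2017, Kim, 38)}

Natural join on sname: {(Cal, Orion, Ned, 23, 1997), (Kim, Delta, Ola, 20, 2008), (Kim, Delta, Ola, 31, 2000), (Kim, Delta, Ola, 38, 2017), (Kim, Vega, Cal, 20, 2008), (Kim, Vega, Cal, 31, 2000), (Kim, Vega, Cal, 38, 2017), (Kim, Vega, Fay, 20, 2008), (Kim, Vega, Fay, 31, 2000), (Kim, Vega, Fay, 38, 2017)}
Selection aid < year: {(Cal, Orion, Ned, 23, 1997), (Kim, Delta, Ola, 20, 2008), (Kim, Delta, Ola, 31, 2000), (Kim, Delta, Ola, 38, 2017), (Kim, Vega, Cal, 20, 2008), (Kim, Vega, Cal, 31, 2000), (Kim, Vega, Cal, 38, 2017), (Kim, Vega, Fay, 20, 2008), (Kim, Vega, Fay, 31, 2000), (Kim, Vega, Fay, 38, 2017)}
Projecting to aname, sname, aid, year: {(Cal, Kim, 20, 2008), (Cal, Kim, 31, 2000), (Cal, Kim, 38, 2017), (Fay, Kim, 20, 2008), (Fay, Kim, 31, 2000), (Fay, Kim, 38, 2017), (Ned, Cal, 23, 1997), (Ola, Kim, 20, 2008), (Ola, Kim, 31, 2000), (Ola, Kim, 38, 2017)}
Selection aname = Zed: {(Zed, Ola, 18, 1989)}
Union: {(Cal, Kim, 20, 2008), (Cal, Kim, 31, 2000), (Cal, Kim, 38, 2017), (Fay, Kim, 20, 2008), (Fay, Kim, 31, 2000), (Fay, Kim, 38, 2017), (Ned, Cal, 23, 1997), (Ola, Kim, 20, 2008), (Ola, Kim, 31, 2000), (Ola, Kim, 38, 2017)} with {(Zed, Ola, 18, 1989)} → {(Cal, Kim, 20, 2008), (Cal, Kim, 31, 2000), (Cal, Kim, 38, 2017), (Fay, Kim, 20, 2008), (Fay, Kim, 31, 2000), (Fay, Kim, 38, 2017), (Ned, Cal, 23, 1997), (Ola, Kim, 20, 2008), (Ola, Kim, 31, 2000), (Ola, Kim, 38, 2017), (Zed, Ola, 18, 1989)}
Projecting to year, sname, aid (6 duplicate(s) eliminated): {(1989, Ola, 18), (1997, Cal, 23), (2000, Kim, 31), (2008, Kim, 20), (2017, Kim, 38)}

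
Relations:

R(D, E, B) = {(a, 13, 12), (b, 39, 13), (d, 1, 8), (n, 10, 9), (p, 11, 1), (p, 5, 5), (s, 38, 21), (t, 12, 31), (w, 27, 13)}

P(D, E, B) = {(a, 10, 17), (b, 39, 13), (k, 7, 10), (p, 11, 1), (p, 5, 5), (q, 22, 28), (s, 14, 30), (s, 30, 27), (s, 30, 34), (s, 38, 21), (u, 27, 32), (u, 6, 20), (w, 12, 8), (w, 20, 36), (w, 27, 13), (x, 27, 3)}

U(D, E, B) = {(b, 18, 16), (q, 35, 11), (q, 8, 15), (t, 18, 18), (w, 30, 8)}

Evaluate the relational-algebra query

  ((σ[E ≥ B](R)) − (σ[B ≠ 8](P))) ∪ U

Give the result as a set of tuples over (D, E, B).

{(a, 13, 12), (b, 18, 16), (n, 10, 9), (q, 35, 11), (q, 8, 15), (t, 18, 18), (w, 30, 8)}

Selection E ≥ B: {(a, 13, 12), (b, 39, 13), (n, 10, 9), (p, 11, 1), (p, 5, 5), (s, 38, 21), (w, 27, 13)}
Selection B ≠ 8: {(a, 10, 17), (b, 39, 13), (k, 7, 10), (p, 11, 1), (p, 5, 5), (q, 22, 28), (s, 14, 30), (s, 30, 27), (s, 30, 34), (s, 38, 21), (u, 27, 32), (u, 6, 20), (w, 20, 36), (w, 27, 13), (x, 27, 3)}
Set difference of the two operands is {(a, 13, 12), (n, 10, 9)}.
Set union of the two operands is {(a, 13, 12), (b, 18, 16), (n, 10, 9), (q, 35, 11), (q, 8, 15), (t, 18, 18), (w, 30, 8)}.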